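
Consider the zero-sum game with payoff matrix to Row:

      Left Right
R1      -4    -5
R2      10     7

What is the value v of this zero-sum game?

Row minima: R1 → -5, R2 → 7; maximin = 7.
Column maxima: Left → 10, Right → 7; minimax = 7.
Since maximin = minimax = 7, there is a saddle point and the value is 7.

7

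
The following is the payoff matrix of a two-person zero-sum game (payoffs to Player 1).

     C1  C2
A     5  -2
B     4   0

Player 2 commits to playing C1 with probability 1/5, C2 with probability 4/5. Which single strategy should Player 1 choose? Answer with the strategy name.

B

Expected payoff of A: (1/5)·5 + (4/5)·(-2) = -3/5.
Expected payoff of B: (1/5)·4 + (4/5)·0 = 4/5.
The largest is 4/5, so Player 1's best response is B.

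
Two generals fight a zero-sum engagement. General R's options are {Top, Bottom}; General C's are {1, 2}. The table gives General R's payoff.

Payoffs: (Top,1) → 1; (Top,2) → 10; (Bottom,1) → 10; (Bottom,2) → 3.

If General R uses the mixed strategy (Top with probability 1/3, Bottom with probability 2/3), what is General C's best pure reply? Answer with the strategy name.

If General C plays 1, General R's expected payoff is (1/3)·1 + (2/3)·10 = 7.
If General C plays 2, General R's expected payoff is (1/3)·10 + (2/3)·3 = 16/3.
General C minimizes General R's payoff; the smallest is 16/3, so the best response is 2.

2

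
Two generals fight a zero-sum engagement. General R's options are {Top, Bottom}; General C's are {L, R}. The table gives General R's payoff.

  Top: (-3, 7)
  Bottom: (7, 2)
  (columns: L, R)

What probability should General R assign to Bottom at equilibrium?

2/3

Row minima: Top → -3, Bottom → 2; maximin = 2.
Column maxima: L → 7, R → 7; minimax = 7.
2 ≠ 7, so there is no saddle point; optimal play is mixed.
Let General R play Top with probability p. Expected payoff against L: (-3)p + 7(1−p) = −10p + 7; against R: 7p + 2(1−p) = 5p + 2.
Setting these equal: −10p + 7 = 5p + 2 ⇒ −15p = -5 ⇒ p = 1/3, and the value is (-10)·(1/3) + 7 = 11/3.
For General C: with q = P(L), equating Top's and Bottom's payoffs gives −10q + 7 = 5q + 2 ⇒ q = 1/3.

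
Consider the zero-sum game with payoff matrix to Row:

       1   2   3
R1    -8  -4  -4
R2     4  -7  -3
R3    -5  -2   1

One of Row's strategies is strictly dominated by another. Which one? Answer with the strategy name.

R1

R3 gives a strictly higher payoff than R1 against every column: -5 > -8, -2 > -4, 1 > -4.
So R1 is strictly dominated and Row never plays it.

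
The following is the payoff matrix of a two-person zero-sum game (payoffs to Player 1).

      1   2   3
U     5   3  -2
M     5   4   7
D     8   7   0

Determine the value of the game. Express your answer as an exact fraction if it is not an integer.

Row minima: U → -2, M → 4, D → 0; maximin = 4.
Column maxima: 1 → 8, 2 → 7, 3 → 7; minimax = 7.
4 ≠ 7, so there is no saddle point; optimal play is mixed.
U is strictly dominated by D, so Player 1 never plays it.
1 is strictly dominated by 2 (it gives Player 1 strictly more in every row), so Player 2 never plays it.
On the remaining 2×2 (M, D vs 2, 3):
Let Player 1 play M with probability p. Expected payoff against 2: 4p + 7(1−p) = −3p + 7; against 3: 7p + 0(1−p) = 7p.
Setting these equal: −3p + 7 = 7p ⇒ −10p = -7 ⇒ p = 7/10, and the value is (-3)·(7/10) + 7 = 49/10.
For Player 2: with q = P(2), equating M's and D's payoffs gives −3q + 7 = 7q ⇒ q = 7/10.

49/10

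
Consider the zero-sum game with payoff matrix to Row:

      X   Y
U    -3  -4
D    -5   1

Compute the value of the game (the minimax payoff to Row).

Row minima: U → -4, D → -5; maximin = -4.
Column maxima: X → -3, Y → 1; minimax = -3.
-4 ≠ -3, so there is no saddle point; optimal play is mixed.
Let Row play U with probability p. Expected payoff against X: (-3)p + (-5)(1−p) = 2p − 5; against Y: (-4)p + 1(1−p) = −5p + 1.
Setting these equal: 2p − 5 = −5p + 1 ⇒ 7p = 6 ⇒ p = 6/7, and the value is (2)·(6/7) − 5 = -23/7.
For Column: with q = P(X), equating U's and D's payoffs gives q − 4 = −6q + 1 ⇒ q = 5/7.

-23/7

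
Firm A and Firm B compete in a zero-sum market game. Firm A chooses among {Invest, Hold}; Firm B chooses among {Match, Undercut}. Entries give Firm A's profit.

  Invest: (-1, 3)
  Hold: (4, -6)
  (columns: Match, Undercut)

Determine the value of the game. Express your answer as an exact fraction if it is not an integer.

3/7

Row minima: Invest → -1, Hold → -6; maximin = -1.
Column maxima: Match → 4, Undercut → 3; minimax = 3.
-1 ≠ 3, so there is no saddle point; optimal play is mixed.
Let Firm A play Invest with probability p. Expected payoff against Match: (-1)p + 4(1−p) = −5p + 4; against Undercut: 3p + (-6)(1−p) = 9p − 6.
Setting these equal: −5p + 4 = 9p − 6 ⇒ −14p = -10 ⇒ p = 5/7, and the value is (-5)·(5/7) + 4 = 3/7.
For Firm B: with q = P(Match), equating Invest's and Hold's payoffs gives −4q + 3 = 10q − 6 ⇒ q = 9/14.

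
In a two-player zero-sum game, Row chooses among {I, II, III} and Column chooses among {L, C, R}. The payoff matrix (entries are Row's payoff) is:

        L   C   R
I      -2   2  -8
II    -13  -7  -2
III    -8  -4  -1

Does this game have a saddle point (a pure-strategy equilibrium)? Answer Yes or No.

Row minima: I → -8, II → -13, III → -8; maximin = -8.
Column maxima: L → -2, C → 2, R → -1; minimax = -2.
-8 ≠ -2, so no pure-strategy equilibrium exists.

No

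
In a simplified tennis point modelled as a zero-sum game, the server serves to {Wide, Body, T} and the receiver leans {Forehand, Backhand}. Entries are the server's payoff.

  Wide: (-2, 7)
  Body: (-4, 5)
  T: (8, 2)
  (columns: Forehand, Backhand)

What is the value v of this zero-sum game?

4

Row minima: Wide → -2, Body → -4, T → 2; maximin = 2.
Column maxima: Forehand → 8, Backhand → 7; minimax = 7.
2 ≠ 7, so there is no saddle point; optimal play is mixed.
Body is strictly dominated by Wide, so the server never plays it.
On the remaining 2×2 (Wide, T vs Forehand, Backhand):
Let the server play Wide with probability p. Expected payoff against Forehand: (-2)p + 8(1−p) = −10p + 8; against Backhand: 7p + 2(1−p) = 5p + 2.
Setting these equal: −10p + 8 = 5p + 2 ⇒ −15p = -6 ⇒ p = 2/5, and the value is (-10)·(2/5) + 8 = 4.
For the receiver: with q = P(Forehand), equating Wide's and T's payoffs gives −9q + 7 = 6q + 2 ⇒ q = 1/3.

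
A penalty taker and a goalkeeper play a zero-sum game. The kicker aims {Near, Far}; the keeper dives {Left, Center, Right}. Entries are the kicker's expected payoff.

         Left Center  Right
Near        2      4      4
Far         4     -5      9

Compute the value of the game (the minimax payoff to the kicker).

Row minima: Near → 2, Far → -5; maximin = 2.
Column maxima: Left → 4, Center → 4, Right → 9; minimax = 4.
2 ≠ 4, so there is no saddle point; optimal play is mixed.
Right is strictly dominated by Left (it gives the kicker strictly more in every row), so the keeper never plays it.
On the remaining 2×2 (Near, Far vs Left, Center):
Let the kicker play Near with probability p. Expected payoff against Left: 2p + 4(1−p) = −2p + 4; against Center: 4p + (-5)(1−p) = 9p − 5.
Setting these equal: −2p + 4 = 9p − 5 ⇒ −11p = -9 ⇒ p = 9/11, and the value is (-2)·(9/11) + 4 = 26/11.
For the keeper: with q = P(Left), equating Near's and Far's payoffs gives −2q + 4 = 9q − 5 ⇒ q = 9/11.

26/11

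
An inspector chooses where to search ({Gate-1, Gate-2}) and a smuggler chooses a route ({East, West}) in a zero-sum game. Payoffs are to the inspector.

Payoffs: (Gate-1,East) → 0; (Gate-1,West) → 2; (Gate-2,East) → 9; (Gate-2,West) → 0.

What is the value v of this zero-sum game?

18/11

Row minima: Gate-1 → 0, Gate-2 → 0; maximin = 0.
Column maxima: East → 9, West → 2; minimax = 2.
0 ≠ 2, so there is no saddle point; optimal play is mixed.
Let the inspector play Gate-1 with probability p. Expected payoff against East: 0p + 9(1−p) = −9p + 9; against West: 2p + 0(1−p) = 2p.
Setting these equal: −9p + 9 = 2p ⇒ −11p = -9 ⇒ p = 9/11, and the value is (-9)·(9/11) + 9 = 18/11.
For the smuggler: with q = P(East), equating Gate-1's and Gate-2's payoffs gives −2q + 2 = 9q ⇒ q = 2/11.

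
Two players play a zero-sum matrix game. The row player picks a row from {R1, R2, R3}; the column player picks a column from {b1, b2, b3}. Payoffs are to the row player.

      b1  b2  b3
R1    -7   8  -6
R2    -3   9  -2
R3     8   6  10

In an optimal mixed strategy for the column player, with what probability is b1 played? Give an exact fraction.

Row minima: R1 → -7, R2 → -3, R3 → 6; maximin = 6.
Column maxima: b1 → 8, b2 → 9, b3 → 10; minimax = 8.
6 ≠ 8, so there is no saddle point; optimal play is mixed.
R1 is strictly dominated by R2, so the row player never plays it.
b3 is strictly dominated by b1 (it gives the row player strictly more in every row), so the column player never plays it.
On the remaining 2×2 (R2, R3 vs b1, b2):
Let the row player play R2 with probability p. Expected payoff against b1: (-3)p + 8(1−p) = −11p + 8; against b2: 9p + 6(1−p) = 3p + 6.
Setting these equal: −11p + 8 = 3p + 6 ⇒ −14p = -2 ⇒ p = 1/7, and the value is (-11)·(1/7) + 8 = 45/7.
For the column player: with q = P(b1), equating R2's and R3's payoffs gives −12q + 9 = 2q + 6 ⇒ q = 3/14.

3/14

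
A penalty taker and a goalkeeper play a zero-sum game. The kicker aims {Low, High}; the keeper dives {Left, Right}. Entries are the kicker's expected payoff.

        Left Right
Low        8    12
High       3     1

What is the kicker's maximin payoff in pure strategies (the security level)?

8

Row minima: Low → 8, High → 1.
The best of these is 8.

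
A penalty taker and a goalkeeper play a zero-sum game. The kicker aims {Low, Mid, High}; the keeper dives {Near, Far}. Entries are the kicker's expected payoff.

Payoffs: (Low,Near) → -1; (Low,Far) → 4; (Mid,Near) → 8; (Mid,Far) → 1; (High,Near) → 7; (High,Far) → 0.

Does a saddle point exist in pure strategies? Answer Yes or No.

No

Row minima: Low → -1, Mid → 1, High → 0; maximin = 1.
Column maxima: Near → 8, Far → 4; minimax = 4.
1 ≠ 4, so no pure-strategy equilibrium exists.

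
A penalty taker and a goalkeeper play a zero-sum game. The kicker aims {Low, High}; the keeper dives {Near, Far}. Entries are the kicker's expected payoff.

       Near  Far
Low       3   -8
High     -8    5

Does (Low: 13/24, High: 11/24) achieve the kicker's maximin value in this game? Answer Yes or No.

Against Near this mix gives (13/24)·3 + (11/24)·(-8) = -49/24.
Against Far this mix gives (13/24)·(-8) + (11/24)·5 = -49/24.
All of the keeper's active replies (Near, Far) yield -49/24, and no column does worse for the kicker. The mix makes the keeper indifferent and guarantees -49/24, so it is optimal.

Yes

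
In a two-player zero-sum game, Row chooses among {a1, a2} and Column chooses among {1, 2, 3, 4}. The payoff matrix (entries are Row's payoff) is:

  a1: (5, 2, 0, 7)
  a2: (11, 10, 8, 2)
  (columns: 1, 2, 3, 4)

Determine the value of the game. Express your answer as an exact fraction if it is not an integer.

56/13

Row minima: a1 → 0, a2 → 2; maximin = 2.
Column maxima: 1 → 11, 2 → 10, 3 → 8, 4 → 7; minimax = 7.
2 ≠ 7, so there is no saddle point; optimal play is mixed.
1 is strictly dominated by 2 (it gives Row strictly more in every row), so Column never plays it.
2 is strictly dominated by 3 (it gives Row strictly more in every row), so Column never plays it.
On the remaining 2×2 (a1, a2 vs 3, 4):
Let Row play a1 with probability p. Expected payoff against 3: 0p + 8(1−p) = −8p + 8; against 4: 7p + 2(1−p) = 5p + 2.
Setting these equal: −8p + 8 = 5p + 2 ⇒ −13p = -6 ⇒ p = 6/13, and the value is (-8)·(6/13) + 8 = 56/13.
For Column: with q = P(3), equating a1's and a2's payoffs gives −7q + 7 = 6q + 2 ⇒ q = 5/13.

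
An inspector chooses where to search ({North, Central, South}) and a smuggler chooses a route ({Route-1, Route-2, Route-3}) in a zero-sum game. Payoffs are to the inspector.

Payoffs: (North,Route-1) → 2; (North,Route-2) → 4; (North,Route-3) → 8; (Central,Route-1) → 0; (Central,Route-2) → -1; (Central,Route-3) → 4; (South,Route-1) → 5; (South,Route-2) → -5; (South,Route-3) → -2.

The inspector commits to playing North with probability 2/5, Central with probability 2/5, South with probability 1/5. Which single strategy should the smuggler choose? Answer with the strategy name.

If the smuggler plays Route-1, the inspector's expected payoff is (2/5)·2 + (2/5)·0 + (1/5)·5 = 9/5.
If the smuggler plays Route-2, the inspector's expected payoff is (2/5)·4 + (2/5)·(-1) + (1/5)·(-5) = 1/5.
If the smuggler plays Route-3, the inspector's expected payoff is (2/5)·8 + (2/5)·4 + (1/5)·(-2) = 22/5.
The smuggler minimizes the inspector's payoff; the smallest is 1/5, so the best response is Route-2.

Route-2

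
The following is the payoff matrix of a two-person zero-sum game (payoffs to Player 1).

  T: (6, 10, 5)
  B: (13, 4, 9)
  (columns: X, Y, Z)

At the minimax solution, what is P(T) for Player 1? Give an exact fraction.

Row minima: T → 5, B → 4; maximin = 5.
Column maxima: X → 13, Y → 10, Z → 9; minimax = 9.
5 ≠ 9, so there is no saddle point; optimal play is mixed.
X is strictly dominated by Z (it gives Player 1 strictly more in every row), so Player 2 never plays it.
On the remaining 2×2 (T, B vs Y, Z):
Let Player 1 play T with probability p. Expected payoff against Y: 10p + 4(1−p) = 6p + 4; against Z: 5p + 9(1−p) = −4p + 9.
Setting these equal: 6p + 4 = −4p + 9 ⇒ 10p = 5 ⇒ p = 1/2, and the value is (6)·(1/2) + 4 = 7.
For Player 2: with q = P(Y), equating T's and B's payoffs gives 5q + 5 = −5q + 9 ⇒ q = 2/5.

1/2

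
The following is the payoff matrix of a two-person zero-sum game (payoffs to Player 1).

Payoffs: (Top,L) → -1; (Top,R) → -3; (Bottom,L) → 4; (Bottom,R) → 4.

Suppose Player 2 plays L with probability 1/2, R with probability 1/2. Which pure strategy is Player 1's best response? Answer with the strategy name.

Bottom

Expected payoff of Top: (1/2)·(-1) + (1/2)·(-3) = -2.
Expected payoff of Bottom: (1/2)·4 + (1/2)·4 = 4.
The largest is 4, so Player 1's best response is Bottom.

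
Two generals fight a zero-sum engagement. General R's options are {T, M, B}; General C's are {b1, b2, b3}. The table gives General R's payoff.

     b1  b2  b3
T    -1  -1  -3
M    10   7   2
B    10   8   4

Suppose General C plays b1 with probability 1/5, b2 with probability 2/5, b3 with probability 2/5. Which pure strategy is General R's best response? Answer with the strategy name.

B

Expected payoff of T: (1/5)·(-1) + (2/5)·(-1) + (2/5)·(-3) = -9/5.
Expected payoff of M: (1/5)·10 + (2/5)·7 + (2/5)·2 = 28/5.
Expected payoff of B: (1/5)·10 + (2/5)·8 + (2/5)·4 = 34/5.
The largest is 34/5, so General R's best response is B.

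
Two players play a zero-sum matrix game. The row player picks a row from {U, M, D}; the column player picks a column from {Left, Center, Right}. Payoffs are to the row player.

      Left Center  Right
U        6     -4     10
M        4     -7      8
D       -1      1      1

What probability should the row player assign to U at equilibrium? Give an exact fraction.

Row minima: U → -4, M → -7, D → -1; maximin = -1.
Column maxima: Left → 6, Center → 1, Right → 10; minimax = 1.
-1 ≠ 1, so there is no saddle point; optimal play is mixed.
M is strictly dominated by U, so the row player never plays it.
Right is strictly dominated by Left (it gives the row player strictly more in every row), so the column player never plays it.
On the remaining 2×2 (U, D vs Left, Center):
Let the row player play U with probability p. Expected payoff against Left: 6p + (-1)(1−p) = 7p − 1; against Center: (-4)p + 1(1−p) = −5p + 1.
Setting these equal: 7p − 1 = −5p + 1 ⇒ 12p = 2 ⇒ p = 1/6, and the value is (7)·(1/6) − 1 = 1/6.
For the column player: with q = P(Left), equating U's and D's payoffs gives 10q − 4 = −2q + 1 ⇒ q = 5/12.

1/6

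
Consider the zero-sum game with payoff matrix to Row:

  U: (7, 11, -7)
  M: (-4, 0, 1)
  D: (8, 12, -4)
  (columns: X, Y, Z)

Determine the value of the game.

Row minima: U → -7, M → -4, D → -4; maximin = -4.
Column maxima: X → 8, Y → 12, Z → 1; minimax = 1.
-4 ≠ 1, so there is no saddle point; optimal play is mixed.
U is strictly dominated by D, so Row never plays it.
Y is strictly dominated by X (it gives Row strictly more in every row), so Column never plays it.
On the remaining 2×2 (M, D vs X, Z):
Let Row play M with probability p. Expected payoff against X: (-4)p + 8(1−p) = −12p + 8; against Z: 1p + (-4)(1−p) = 5p − 4.
Setting these equal: −12p + 8 = 5p − 4 ⇒ −17p = -12 ⇒ p = 12/17, and the value is (-12)·(12/17) + 8 = -8/17.
For Column: with q = P(X), equating M's and D's payoffs gives −5q + 1 = 12q − 4 ⇒ q = 5/17.

-8/17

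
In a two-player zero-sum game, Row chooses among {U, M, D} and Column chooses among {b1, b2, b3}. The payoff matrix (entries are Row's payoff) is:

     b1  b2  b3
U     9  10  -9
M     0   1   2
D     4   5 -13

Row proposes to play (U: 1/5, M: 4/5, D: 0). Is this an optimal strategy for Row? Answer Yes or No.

Against b1 this mix gives (1/5)·9 + (4/5)·0 = 9/5.
Against b2 this mix gives (1/5)·10 + (4/5)·1 = 14/5.
Against b3 this mix gives (1/5)·(-9) + (4/5)·2 = -1/5.
Column will play b3, holding Row to -1/5. Shifting weight toward the row that does better against b3 would raise this floor (the equalizing mix achieves 9/10 against both b3 and b1), so the proposed strategy is not optimal.

No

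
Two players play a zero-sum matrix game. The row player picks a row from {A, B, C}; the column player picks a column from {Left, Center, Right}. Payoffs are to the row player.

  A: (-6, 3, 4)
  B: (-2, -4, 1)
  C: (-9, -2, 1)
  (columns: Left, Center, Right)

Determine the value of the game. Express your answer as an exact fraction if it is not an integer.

Row minima: A → -6, B → -4, C → -9; maximin = -4.
Column maxima: Left → -2, Center → 3, Right → 4; minimax = -2.
-4 ≠ -2, so there is no saddle point; optimal play is mixed.
C is strictly dominated by A, so the row player never plays it.
Right is strictly dominated by Left (it gives the row player strictly more in every row), so the column player never plays it.
On the remaining 2×2 (A, B vs Left, Center):
Let the row player play A with probability p. Expected payoff against Left: (-6)p + (-2)(1−p) = −4p − 2; against Center: 3p + (-4)(1−p) = 7p − 4.
Setting these equal: −4p − 2 = 7p − 4 ⇒ −11p = -2 ⇒ p = 2/11, and the value is (-4)·(2/11) − 2 = -30/11.
For the column player: with q = P(Left), equating A's and B's payoffs gives −9q + 3 = 2q − 4 ⇒ q = 7/11.

-30/11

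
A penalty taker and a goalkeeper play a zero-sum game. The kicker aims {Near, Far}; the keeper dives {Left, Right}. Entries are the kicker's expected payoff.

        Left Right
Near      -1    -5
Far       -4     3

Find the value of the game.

-23/11

Row minima: Near → -5, Far → -4; maximin = -4.
Column maxima: Left → -1, Right → 3; minimax = -1.
-4 ≠ -1, so there is no saddle point; optimal play is mixed.
Let the kicker play Near with probability p. Expected payoff against Left: (-1)p + (-4)(1−p) = 3p − 4; against Right: (-5)p + 3(1−p) = −8p + 3.
Setting these equal: 3p − 4 = −8p + 3 ⇒ 11p = 7 ⇒ p = 7/11, and the value is (3)·(7/11) − 4 = -23/11.
For the keeper: with q = P(Left), equating Near's and Far's payoffs gives 4q − 5 = −7q + 3 ⇒ q = 8/11.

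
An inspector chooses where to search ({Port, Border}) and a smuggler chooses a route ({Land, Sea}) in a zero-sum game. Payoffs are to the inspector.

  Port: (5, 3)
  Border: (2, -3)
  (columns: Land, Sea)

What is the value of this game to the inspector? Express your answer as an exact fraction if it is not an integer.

3

Row minima: Port → 3, Border → -3; maximin = 3.
Column maxima: Land → 5, Sea → 3; minimax = 3.
Since maximin = minimax = 3, there is a saddle point and the value is 3.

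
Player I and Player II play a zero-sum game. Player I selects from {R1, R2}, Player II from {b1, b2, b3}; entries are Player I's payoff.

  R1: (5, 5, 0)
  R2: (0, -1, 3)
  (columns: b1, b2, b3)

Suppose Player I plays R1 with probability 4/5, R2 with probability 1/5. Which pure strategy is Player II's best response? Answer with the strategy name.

If Player II plays b1, Player I's expected payoff is (4/5)·5 + (1/5)·0 = 4.
If Player II plays b2, Player I's expected payoff is (4/5)·5 + (1/5)·(-1) = 19/5.
If Player II plays b3, Player I's expected payoff is (4/5)·0 + (1/5)·3 = 3/5.
Player II minimizes Player I's payoff; the smallest is 3/5, so the best response is b3.

b3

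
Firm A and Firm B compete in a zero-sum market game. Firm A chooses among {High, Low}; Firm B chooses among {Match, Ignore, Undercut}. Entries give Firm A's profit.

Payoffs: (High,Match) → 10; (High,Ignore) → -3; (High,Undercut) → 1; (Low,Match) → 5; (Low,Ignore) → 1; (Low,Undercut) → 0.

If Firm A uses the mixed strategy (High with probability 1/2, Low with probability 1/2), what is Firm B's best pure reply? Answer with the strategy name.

Ignore

If Firm B plays Match, Firm A's expected payoff is (1/2)·10 + (1/2)·5 = 15/2.
If Firm B plays Ignore, Firm A's expected payoff is (1/2)·(-3) + (1/2)·1 = -1.
If Firm B plays Undercut, Firm A's expected payoff is (1/2)·1 + (1/2)·0 = 1/2.
Firm B minimizes Firm A's payoff; the smallest is -1, so the best response is Ignore.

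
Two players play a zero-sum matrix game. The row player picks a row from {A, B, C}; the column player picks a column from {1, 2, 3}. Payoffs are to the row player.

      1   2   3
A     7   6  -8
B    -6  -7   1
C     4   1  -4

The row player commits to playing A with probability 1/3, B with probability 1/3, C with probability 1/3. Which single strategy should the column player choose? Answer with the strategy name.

3

If the column player plays 1, the row player's expected payoff is (1/3)·7 + (1/3)·(-6) + (1/3)·4 = 5/3.
If the column player plays 2, the row player's expected payoff is (1/3)·6 + (1/3)·(-7) + (1/3)·1 = 0.
If the column player plays 3, the row player's expected payoff is (1/3)·(-8) + (1/3)·1 + (1/3)·(-4) = -11/3.
The column player minimizes the row player's payoff; the smallest is -11/3, so the best response is 3.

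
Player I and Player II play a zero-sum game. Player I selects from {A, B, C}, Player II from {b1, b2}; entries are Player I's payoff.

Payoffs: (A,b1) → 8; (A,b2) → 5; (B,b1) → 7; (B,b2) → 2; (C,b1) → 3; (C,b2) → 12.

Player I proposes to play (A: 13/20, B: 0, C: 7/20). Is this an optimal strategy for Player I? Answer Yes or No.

No

Against b1 this mix gives (13/20)·8 + (7/20)·3 = 25/4.
Against b2 this mix gives (13/20)·5 + (7/20)·12 = 149/20.
Player II will play b1, holding Player I to 25/4. Shifting weight toward the row that does better against b1 would raise this floor (the equalizing mix achieves 27/4 against both b1 and b2), so the proposed strategy is not optimal.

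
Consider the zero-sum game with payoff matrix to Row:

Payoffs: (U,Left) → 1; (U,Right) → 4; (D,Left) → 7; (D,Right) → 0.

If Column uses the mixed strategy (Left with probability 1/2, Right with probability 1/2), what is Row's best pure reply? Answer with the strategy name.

Expected payoff of U: (1/2)·1 + (1/2)·4 = 5/2.
Expected payoff of D: (1/2)·7 + (1/2)·0 = 7/2.
The largest is 7/2, so Row's best response is D.

D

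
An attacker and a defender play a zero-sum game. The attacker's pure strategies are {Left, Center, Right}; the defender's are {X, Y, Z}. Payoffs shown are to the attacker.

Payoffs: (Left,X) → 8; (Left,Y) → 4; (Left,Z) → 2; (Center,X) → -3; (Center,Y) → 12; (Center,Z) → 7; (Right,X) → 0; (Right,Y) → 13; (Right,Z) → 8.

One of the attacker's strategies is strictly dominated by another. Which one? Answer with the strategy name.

Center

Right gives a strictly higher payoff than Center against every column: 0 > -3, 13 > 12, 8 > 7.
So Center is strictly dominated and the attacker never plays it.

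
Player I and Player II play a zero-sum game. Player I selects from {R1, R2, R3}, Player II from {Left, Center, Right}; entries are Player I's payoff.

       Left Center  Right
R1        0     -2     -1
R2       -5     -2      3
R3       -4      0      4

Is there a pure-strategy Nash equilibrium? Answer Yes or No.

Row minima: R1 → -2, R2 → -5, R3 → -4; maximin = -2.
Column maxima: Left → 0, Center → 0, Right → 4; minimax = 0.
-2 ≠ 0, so no pure-strategy equilibrium exists.

No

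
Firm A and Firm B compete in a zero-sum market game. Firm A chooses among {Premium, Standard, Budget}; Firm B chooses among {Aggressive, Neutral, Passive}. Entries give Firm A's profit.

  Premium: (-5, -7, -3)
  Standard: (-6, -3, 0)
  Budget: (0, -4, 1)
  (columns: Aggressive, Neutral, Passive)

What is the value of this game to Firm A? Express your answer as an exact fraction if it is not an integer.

-24/7

Row minima: Premium → -7, Standard → -6, Budget → -4; maximin = -4.
Column maxima: Aggressive → 0, Neutral → -3, Passive → 1; minimax = -3.
-4 ≠ -3, so there is no saddle point; optimal play is mixed.
Premium is strictly dominated by Budget, so Firm A never plays it.
Passive is strictly dominated by Aggressive (it gives Firm A strictly more in every row), so Firm B never plays it.
On the remaining 2×2 (Standard, Budget vs Aggressive, Neutral):
Let Firm A play Standard with probability p. Expected payoff against Aggressive: (-6)p + 0(1−p) = −6p; against Neutral: (-3)p + (-4)(1−p) = p − 4.
Setting these equal: −6p = p − 4 ⇒ −7p = -4 ⇒ p = 4/7, and the value is (-6)·(4/7) = -24/7.
For Firm B: with q = P(Aggressive), equating Standard's and Budget's payoffs gives −3q − 3 = 4q − 4 ⇒ q = 1/7.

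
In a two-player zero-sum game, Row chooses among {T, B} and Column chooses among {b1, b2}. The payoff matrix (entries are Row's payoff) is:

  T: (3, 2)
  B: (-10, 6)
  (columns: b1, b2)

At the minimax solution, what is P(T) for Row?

Row minima: T → 2, B → -10; maximin = 2.
Column maxima: b1 → 3, b2 → 6; minimax = 3.
2 ≠ 3, so there is no saddle point; optimal play is mixed.
Let Row play T with probability p. Expected payoff against b1: 3p + (-10)(1−p) = 13p − 10; against b2: 2p + 6(1−p) = −4p + 6.
Setting these equal: 13p − 10 = −4p + 6 ⇒ 17p = 16 ⇒ p = 16/17, and the value is (13)·(16/17) − 10 = 38/17.
For Column: with q = P(b1), equating T's and B's payoffs gives q + 2 = −16q + 6 ⇒ q = 4/17.

16/17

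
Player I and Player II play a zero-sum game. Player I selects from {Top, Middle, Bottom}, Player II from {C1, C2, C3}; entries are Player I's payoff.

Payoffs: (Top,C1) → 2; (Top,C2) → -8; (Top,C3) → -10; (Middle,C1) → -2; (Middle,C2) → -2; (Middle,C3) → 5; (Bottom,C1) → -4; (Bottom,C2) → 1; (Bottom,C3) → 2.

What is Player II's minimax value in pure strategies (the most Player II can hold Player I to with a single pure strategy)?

Column maxima: C1 → 2, C2 → 1, C3 → 5.
The smallest of these is 1.

1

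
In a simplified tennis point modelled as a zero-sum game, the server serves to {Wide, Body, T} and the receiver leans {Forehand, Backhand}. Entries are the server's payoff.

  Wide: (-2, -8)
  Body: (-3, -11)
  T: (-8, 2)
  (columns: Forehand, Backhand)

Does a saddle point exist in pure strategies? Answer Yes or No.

No

Row minima: Wide → -8, Body → -11, T → -8; maximin = -8.
Column maxima: Forehand → -2, Backhand → 2; minimax = -2.
-8 ≠ -2, so no pure-strategy equilibrium exists.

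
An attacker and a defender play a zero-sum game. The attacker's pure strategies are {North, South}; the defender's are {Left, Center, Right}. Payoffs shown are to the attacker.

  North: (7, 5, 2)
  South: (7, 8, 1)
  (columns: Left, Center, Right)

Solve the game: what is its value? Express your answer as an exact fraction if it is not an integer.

Row minima: North → 2, South → 1; maximin = 2.
Column maxima: Left → 7, Center → 8, Right → 2; minimax = 2.
Since maximin = minimax = 2, there is a saddle point and the value is 2.

2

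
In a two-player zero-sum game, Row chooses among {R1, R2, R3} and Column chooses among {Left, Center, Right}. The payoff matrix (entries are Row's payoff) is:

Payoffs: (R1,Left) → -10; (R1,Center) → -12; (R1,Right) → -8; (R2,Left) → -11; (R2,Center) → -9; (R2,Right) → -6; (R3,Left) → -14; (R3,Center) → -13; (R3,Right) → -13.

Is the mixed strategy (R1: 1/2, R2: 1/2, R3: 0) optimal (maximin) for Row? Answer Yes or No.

Against Left this mix gives (1/2)·(-10) + (1/2)·(-11) = -21/2.
Against Center this mix gives (1/2)·(-12) + (1/2)·(-9) = -21/2.
Against Right this mix gives (1/2)·(-8) + (1/2)·(-6) = -7.
All of Column's active replies (Left, Center) yield -21/2, and no column does worse for Row. The mix makes Column indifferent and guarantees -21/2, so it is optimal.

Yes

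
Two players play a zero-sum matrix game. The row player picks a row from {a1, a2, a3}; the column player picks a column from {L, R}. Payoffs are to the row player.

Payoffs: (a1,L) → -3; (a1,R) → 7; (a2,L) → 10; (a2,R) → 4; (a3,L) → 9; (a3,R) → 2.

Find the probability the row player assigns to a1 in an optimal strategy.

3/8

Row minima: a1 → -3, a2 → 4, a3 → 2; maximin = 4.
Column maxima: L → 10, R → 7; minimax = 7.
4 ≠ 7, so there is no saddle point; optimal play is mixed.
a3 is strictly dominated by a2, so the row player never plays it.
On the remaining 2×2 (a1, a2 vs L, R):
Let the row player play a1 with probability p. Expected payoff against L: (-3)p + 10(1−p) = −13p + 10; against R: 7p + 4(1−p) = 3p + 4.
Setting these equal: −13p + 10 = 3p + 4 ⇒ −16p = -6 ⇒ p = 3/8, and the value is (-13)·(3/8) + 10 = 41/8.
For the column player: with q = P(L), equating a1's and a2's payoffs gives −10q + 7 = 6q + 4 ⇒ q = 3/16.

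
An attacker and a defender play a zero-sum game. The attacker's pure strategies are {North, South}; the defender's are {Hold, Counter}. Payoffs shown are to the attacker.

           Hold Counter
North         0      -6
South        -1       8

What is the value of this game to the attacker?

Row minima: North → -6, South → -1; maximin = -1.
Column maxima: Hold → 0, Counter → 8; minimax = 0.
-1 ≠ 0, so there is no saddle point; optimal play is mixed.
Let the attacker play North with probability p. Expected payoff against Hold: 0p + (-1)(1−p) = p − 1; against Counter: (-6)p + 8(1−p) = −14p + 8.
Setting these equal: p − 1 = −14p + 8 ⇒ 15p = 9 ⇒ p = 3/5, and the value is (1)·(3/5) − 1 = -2/5.
For the defender: with q = P(Hold), equating North's and South's payoffs gives 6q − 6 = −9q + 8 ⇒ q = 14/15.

-2/5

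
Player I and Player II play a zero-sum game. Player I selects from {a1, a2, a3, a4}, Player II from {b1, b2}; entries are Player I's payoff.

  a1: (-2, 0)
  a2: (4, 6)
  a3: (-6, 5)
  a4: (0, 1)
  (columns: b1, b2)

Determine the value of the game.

4

Row minima: a1 → -2, a2 → 4, a3 → -6, a4 → 0; maximin = 4.
Column maxima: b1 → 4, b2 → 6; minimax = 4.
Since maximin = minimax = 4, there is a saddle point and the value is 4.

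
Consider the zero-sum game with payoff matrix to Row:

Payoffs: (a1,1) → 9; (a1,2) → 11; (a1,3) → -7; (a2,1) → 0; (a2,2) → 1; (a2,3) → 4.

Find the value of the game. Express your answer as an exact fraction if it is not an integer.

9/5

Row minima: a1 → -7, a2 → 0; maximin = 0.
Column maxima: 1 → 9, 2 → 11, 3 → 4; minimax = 4.
0 ≠ 4, so there is no saddle point; optimal play is mixed.
2 is strictly dominated by 1 (it gives Row strictly more in every row), so Column never plays it.
On the remaining 2×2 (a1, a2 vs 1, 3):
Let Row play a1 with probability p. Expected payoff against 1: 9p + 0(1−p) = 9p; against 3: (-7)p + 4(1−p) = −11p + 4.
Setting these equal: 9p = −11p + 4 ⇒ 20p = 4 ⇒ p = 1/5, and the value is (9)·(1/5) = 9/5.
For Column: with q = P(1), equating a1's and a2's payoffs gives 16q − 7 = −4q + 4 ⇒ q = 11/20.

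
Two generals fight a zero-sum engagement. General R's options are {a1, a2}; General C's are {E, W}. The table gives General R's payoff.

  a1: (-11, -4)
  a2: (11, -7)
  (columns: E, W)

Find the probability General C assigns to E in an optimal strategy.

Row minima: a1 → -11, a2 → -7; maximin = -7.
Column maxima: E → 11, W → -4; minimax = -4.
-7 ≠ -4, so there is no saddle point; optimal play is mixed.
Let General R play a1 with probability p. Expected payoff against E: (-11)p + 11(1−p) = −22p + 11; against W: (-4)p + (-7)(1−p) = 3p − 7.
Setting these equal: −22p + 11 = 3p − 7 ⇒ −25p = -18 ⇒ p = 18/25, and the value is (-22)·(18/25) + 11 = -121/25.
For General C: with q = P(E), equating a1's and a2's payoffs gives −7q − 4 = 18q − 7 ⇒ q = 3/25.

3/25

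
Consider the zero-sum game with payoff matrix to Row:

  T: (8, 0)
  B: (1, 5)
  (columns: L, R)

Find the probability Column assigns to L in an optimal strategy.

5/12

Row minima: T → 0, B → 1; maximin = 1.
Column maxima: L → 8, R → 5; minimax = 5.
1 ≠ 5, so there is no saddle point; optimal play is mixed.
Let Row play T with probability p. Expected payoff against L: 8p + 1(1−p) = 7p + 1; against R: 0p + 5(1−p) = −5p + 5.
Setting these equal: 7p + 1 = −5p + 5 ⇒ 12p = 4 ⇒ p = 1/3, and the value is (7)·(1/3) + 1 = 10/3.
For Column: with q = P(L), equating T's and B's payoffs gives 8q = −4q + 5 ⇒ q = 5/12.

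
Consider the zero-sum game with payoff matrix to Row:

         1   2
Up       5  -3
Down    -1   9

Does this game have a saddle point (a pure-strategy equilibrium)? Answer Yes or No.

No

Row minima: Up → -3, Down → -1; maximin = -1.
Column maxima: 1 → 5, 2 → 9; minimax = 5.
-1 ≠ 5, so no pure-strategy equilibrium exists.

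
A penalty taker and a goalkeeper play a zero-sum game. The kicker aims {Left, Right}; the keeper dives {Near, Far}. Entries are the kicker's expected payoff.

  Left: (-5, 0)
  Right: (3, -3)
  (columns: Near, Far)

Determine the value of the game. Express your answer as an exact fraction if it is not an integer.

Row minima: Left → -5, Right → -3; maximin = -3.
Column maxima: Near → 3, Far → 0; minimax = 0.
-3 ≠ 0, so there is no saddle point; optimal play is mixed.
Let the kicker play Left with probability p. Expected payoff against Near: (-5)p + 3(1−p) = −8p + 3; against Far: 0p + (-3)(1−p) = 3p − 3.
Setting these equal: −8p + 3 = 3p − 3 ⇒ −11p = -6 ⇒ p = 6/11, and the value is (-8)·(6/11) + 3 = -15/11.
For the keeper: with q = P(Near), equating Left's and Right's payoffs gives −5q = 6q − 3 ⇒ q = 3/11.

-15/11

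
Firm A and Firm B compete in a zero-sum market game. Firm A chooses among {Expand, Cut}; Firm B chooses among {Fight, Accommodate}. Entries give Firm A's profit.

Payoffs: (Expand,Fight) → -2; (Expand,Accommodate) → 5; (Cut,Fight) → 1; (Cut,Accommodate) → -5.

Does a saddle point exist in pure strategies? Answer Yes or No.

No

Row minima: Expand → -2, Cut → -5; maximin = -2.
Column maxima: Fight → 1, Accommodate → 5; minimax = 1.
-2 ≠ 1, so no pure-strategy equilibrium exists.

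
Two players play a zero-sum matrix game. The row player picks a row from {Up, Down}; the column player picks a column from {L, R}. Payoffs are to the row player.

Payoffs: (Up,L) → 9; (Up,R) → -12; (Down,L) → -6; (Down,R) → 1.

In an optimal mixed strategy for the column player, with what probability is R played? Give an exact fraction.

Row minima: Up → -12, Down → -6; maximin = -6.
Column maxima: L → 9, R → 1; minimax = 1.
-6 ≠ 1, so there is no saddle point; optimal play is mixed.
Let the row player play Up with probability p. Expected payoff against L: 9p + (-6)(1−p) = 15p − 6; against R: (-12)p + 1(1−p) = −13p + 1.
Setting these equal: 15p − 6 = −13p + 1 ⇒ 28p = 7 ⇒ p = 1/4, and the value is (15)·(1/4) − 6 = -9/4.
For the column player: with q = P(L), equating Up's and Down's payoffs gives 21q − 12 = −7q + 1 ⇒ q = 13/28.

15/28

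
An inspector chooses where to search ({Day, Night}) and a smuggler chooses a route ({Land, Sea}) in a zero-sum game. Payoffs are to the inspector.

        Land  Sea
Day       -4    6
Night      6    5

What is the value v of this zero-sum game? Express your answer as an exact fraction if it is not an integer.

Row minima: Day → -4, Night → 5; maximin = 5.
Column maxima: Land → 6, Sea → 6; minimax = 6.
5 ≠ 6, so there is no saddle point; optimal play is mixed.
Let the inspector play Day with probability p. Expected payoff against Land: (-4)p + 6(1−p) = −10p + 6; against Sea: 6p + 5(1−p) = p + 5.
Setting these equal: −10p + 6 = p + 5 ⇒ −11p = -1 ⇒ p = 1/11, and the value is (-10)·(1/11) + 6 = 56/11.
For the smuggler: with q = P(Land), equating Day's and Night's payoffs gives −10q + 6 = q + 5 ⇒ q = 1/11.

56/11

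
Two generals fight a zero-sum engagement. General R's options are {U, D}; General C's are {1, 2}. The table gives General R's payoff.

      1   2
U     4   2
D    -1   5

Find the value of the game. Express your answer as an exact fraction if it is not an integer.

Row minima: U → 2, D → -1; maximin = 2.
Column maxima: 1 → 4, 2 → 5; minimax = 4.
2 ≠ 4, so there is no saddle point; optimal play is mixed.
Let General R play U with probability p. Expected payoff against 1: 4p + (-1)(1−p) = 5p − 1; against 2: 2p + 5(1−p) = −3p + 5.
Setting these equal: 5p − 1 = −3p + 5 ⇒ 8p = 6 ⇒ p = 3/4, and the value is (5)·(3/4) − 1 = 11/4.
For General C: with q = P(1), equating U's and D's payoffs gives 2q + 2 = −6q + 5 ⇒ q = 3/8.

11/4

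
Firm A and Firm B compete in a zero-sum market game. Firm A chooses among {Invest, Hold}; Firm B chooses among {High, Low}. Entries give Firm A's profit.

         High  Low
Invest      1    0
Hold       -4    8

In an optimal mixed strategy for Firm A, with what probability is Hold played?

1/13

Row minima: Invest → 0, Hold → -4; maximin = 0.
Column maxima: High → 1, Low → 8; minimax = 1.
0 ≠ 1, so there is no saddle point; optimal play is mixed.
Let Firm A play Invest with probability p. Expected payoff against High: 1p + (-4)(1−p) = 5p − 4; against Low: 0p + 8(1−p) = −8p + 8.
Setting these equal: 5p − 4 = −8p + 8 ⇒ 13p = 12 ⇒ p = 12/13, and the value is (5)·(12/13) − 4 = 8/13.
For Firm B: with q = P(High), equating Invest's and Hold's payoffs gives q = −12q + 8 ⇒ q = 8/13.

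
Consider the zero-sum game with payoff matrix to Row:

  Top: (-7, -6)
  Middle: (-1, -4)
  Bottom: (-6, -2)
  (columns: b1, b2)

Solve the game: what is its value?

-22/7

Row minima: Top → -7, Middle → -4, Bottom → -6; maximin = -4.
Column maxima: b1 → -1, b2 → -2; minimax = -2.
-4 ≠ -2, so there is no saddle point; optimal play is mixed.
Top is strictly dominated by Middle, so Row never plays it.
On the remaining 2×2 (Middle, Bottom vs b1, b2):
Let Row play Middle with probability p. Expected payoff against b1: (-1)p + (-6)(1−p) = 5p − 6; against b2: (-4)p + (-2)(1−p) = −2p − 2.
Setting these equal: 5p − 6 = −2p − 2 ⇒ 7p = 4 ⇒ p = 4/7, and the value is (5)·(4/7) − 6 = -22/7.
For Column: with q = P(b1), equating Middle's and Bottom's payoffs gives 3q − 4 = −4q − 2 ⇒ q = 2/7.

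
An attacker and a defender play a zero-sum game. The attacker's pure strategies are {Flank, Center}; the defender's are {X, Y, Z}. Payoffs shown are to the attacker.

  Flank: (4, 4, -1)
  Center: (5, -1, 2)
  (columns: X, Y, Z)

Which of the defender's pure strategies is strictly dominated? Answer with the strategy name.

X

Z holds the attacker's payoff strictly below X in every row: -1 < 4, 2 < 5.
So X is strictly dominated for the defender.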